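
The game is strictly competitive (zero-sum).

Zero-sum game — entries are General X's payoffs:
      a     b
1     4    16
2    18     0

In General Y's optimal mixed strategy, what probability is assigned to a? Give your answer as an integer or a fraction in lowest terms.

Row minima are 4 and 0, so General X's maximin is 4; column maxima are 18 and 16, so General Y's minimax is 16. These differ, so the equilibrium is in mixed strategies.
Let General Y play a with probability q. General X is indifferent when 4q + 16(1−q) = 18q, giving q = 8/15.

8/15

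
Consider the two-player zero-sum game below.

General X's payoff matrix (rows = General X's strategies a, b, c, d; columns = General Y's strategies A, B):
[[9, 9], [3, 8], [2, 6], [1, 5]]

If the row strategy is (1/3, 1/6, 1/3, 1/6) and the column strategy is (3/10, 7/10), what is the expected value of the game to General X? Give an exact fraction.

Against (3/10, 7/10), each row's expected payoff is a: 9; b: 13/2; c: 24/5; d: 19/5.
Taking the (1/3, 1/6, 1/3, 1/6)-weighted average: (1/3)·(9) + (1/6)·(13/2) + (1/3)·(24/5) + (1/6)·(19/5) = 379/60.

379/60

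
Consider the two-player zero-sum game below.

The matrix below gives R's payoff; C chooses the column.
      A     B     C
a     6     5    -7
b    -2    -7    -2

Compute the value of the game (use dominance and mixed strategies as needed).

Column A is strictly dominated by B for C (it gives R more in every row).
The remaining 2×2 game on (a, b) × (B, C) has no saddle point. Let R play a with probability p; indifference gives 5p − 7(1−p) = −7p − 2(1−p), so p = 5/17.
Similarly C's optimal q on B is 5/17, and the value is 5·(5/17) + (-7)·(12/17) = -59/17.

-59/17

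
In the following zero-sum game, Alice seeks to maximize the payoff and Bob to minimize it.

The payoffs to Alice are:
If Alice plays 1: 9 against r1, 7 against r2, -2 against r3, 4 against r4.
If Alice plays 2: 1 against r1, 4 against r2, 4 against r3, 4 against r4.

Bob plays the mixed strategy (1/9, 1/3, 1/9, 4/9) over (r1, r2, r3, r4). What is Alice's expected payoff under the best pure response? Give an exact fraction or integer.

44/9

1: (9)·(1/9) + (7)·(1/3) + (-2)·(1/9) + (4)·(4/9) = 44/9.
2: (1)·(1/9) + (4)·(1/3) + (4)·(1/9) + (4)·(4/9) = 11/3.
The best pure response is 1 with expected payoff 44/9.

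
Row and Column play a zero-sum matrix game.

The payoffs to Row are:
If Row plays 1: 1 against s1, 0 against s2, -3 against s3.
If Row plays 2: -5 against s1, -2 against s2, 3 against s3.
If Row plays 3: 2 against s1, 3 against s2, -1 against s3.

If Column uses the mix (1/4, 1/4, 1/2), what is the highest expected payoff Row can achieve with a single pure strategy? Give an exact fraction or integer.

1: (1)·(1/4) + (0)·(1/4) + (-3)·(1/2) = -5/4.
2: (-5)·(1/4) + (-2)·(1/4) + (3)·(1/2) = -1/4.
3: (2)·(1/4) + (3)·(1/4) + (-1)·(1/2) = 3/4.
The best pure response is 3 with expected payoff 3/4.

3/4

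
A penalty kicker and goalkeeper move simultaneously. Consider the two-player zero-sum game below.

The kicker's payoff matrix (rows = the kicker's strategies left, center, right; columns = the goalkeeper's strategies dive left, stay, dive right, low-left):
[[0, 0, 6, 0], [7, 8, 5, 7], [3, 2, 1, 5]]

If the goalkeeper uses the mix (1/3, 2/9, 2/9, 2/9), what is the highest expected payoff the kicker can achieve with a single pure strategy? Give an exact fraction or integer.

left: (0)·(1/3) + (0)·(2/9) + (6)·(2/9) + (0)·(2/9) = 4/3.
center: (7)·(1/3) + (8)·(2/9) + (5)·(2/9) + (7)·(2/9) = 61/9.
right: (3)·(1/3) + (2)·(2/9) + (1)·(2/9) + (5)·(2/9) = 25/9.
The best pure response is center with expected payoff 61/9.

61/9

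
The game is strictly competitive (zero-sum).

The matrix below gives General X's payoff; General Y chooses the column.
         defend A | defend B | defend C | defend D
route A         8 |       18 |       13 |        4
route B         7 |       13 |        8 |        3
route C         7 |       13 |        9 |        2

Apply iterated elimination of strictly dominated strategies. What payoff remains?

4

Column defend B is strictly dominated by defend A for General Y (8<18, 7<13, 7<13); eliminate defend B.
Row route B is strictly dominated by row route A (8>7, 13>8, 4>3); eliminate route B.
Column defend A is strictly dominated by defend D for General Y (4<8, 2<7); eliminate defend A.
Row route C is strictly dominated by row route A (13>9, 4>2); eliminate route C.
Column defend C is strictly dominated by defend D for General Y (4<13); eliminate defend C.
Only (route A, defend D) remains, with payoff 4.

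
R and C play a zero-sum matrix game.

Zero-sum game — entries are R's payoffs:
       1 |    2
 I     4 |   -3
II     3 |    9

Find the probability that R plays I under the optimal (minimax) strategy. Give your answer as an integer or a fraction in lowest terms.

6/13

Row minima are -3 and 3, so R's maximin is 3; column maxima are 4 and 9, so C's minimax is 4. These differ, so the equilibrium is in mixed strategies.
Let R play I with probability p. C is indifferent when 4p + 3(1−p) = −3p + 9(1−p), giving p = 6/13.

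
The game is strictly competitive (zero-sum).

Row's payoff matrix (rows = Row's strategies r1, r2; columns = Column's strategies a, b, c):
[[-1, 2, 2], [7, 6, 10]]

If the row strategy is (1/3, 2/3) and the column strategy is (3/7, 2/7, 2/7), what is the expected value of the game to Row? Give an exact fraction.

Against (3/7, 2/7, 2/7), each row's expected payoff is r1: 5/7; r2: 53/7.
Taking the (1/3, 2/3)-weighted average: (1/3)·(5/7) + (2/3)·(53/7) = 37/7.

37/7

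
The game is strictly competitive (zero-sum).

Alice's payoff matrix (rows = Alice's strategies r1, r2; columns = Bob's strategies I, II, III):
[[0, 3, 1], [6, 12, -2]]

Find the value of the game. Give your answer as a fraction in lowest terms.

2/3

Column II is strictly dominated by I for Bob (it gives Alice more in every row).
The remaining 2×2 game on (r1, r2) × (I, III) has no saddle point. Let Alice play r1 with probability p; indifference gives 6(1−p) = p − 2(1−p), so p = 8/9.
Similarly Bob's optimal q on I is 1/3, and the value is 0·(1/3) + (1)·(2/3) = 2/3.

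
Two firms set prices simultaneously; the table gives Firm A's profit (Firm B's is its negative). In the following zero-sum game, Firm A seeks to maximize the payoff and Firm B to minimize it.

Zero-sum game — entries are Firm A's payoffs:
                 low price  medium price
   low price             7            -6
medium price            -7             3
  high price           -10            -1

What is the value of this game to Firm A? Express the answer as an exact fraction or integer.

-21/23

Row high price is strictly dominated by row medium price, so Firm A never plays it.
The remaining 2×2 game on (low price, medium price) × (low price, medium price) has no saddle point. Let Firm A play low price with probability p; indifference gives 7p − 7(1−p) = −6p + 3(1−p), so p = 10/23.
Similarly Firm B's optimal q on low price is 9/23, and the value is 7·(9/23) + (-6)·(14/23) = -21/23.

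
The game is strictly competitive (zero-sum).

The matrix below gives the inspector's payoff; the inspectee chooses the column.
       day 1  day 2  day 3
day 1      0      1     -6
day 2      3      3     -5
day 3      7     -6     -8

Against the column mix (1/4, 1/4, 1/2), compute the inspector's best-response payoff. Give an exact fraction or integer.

day 1: (0)·(1/4) + (1)·(1/4) + (-6)·(1/2) = -11/4.
day 2: (3)·(1/4) + (3)·(1/4) + (-5)·(1/2) = -1.
day 3: (7)·(1/4) + (-6)·(1/4) + (-8)·(1/2) = -15/4.
The best pure response is day 2 with expected payoff -1.

-1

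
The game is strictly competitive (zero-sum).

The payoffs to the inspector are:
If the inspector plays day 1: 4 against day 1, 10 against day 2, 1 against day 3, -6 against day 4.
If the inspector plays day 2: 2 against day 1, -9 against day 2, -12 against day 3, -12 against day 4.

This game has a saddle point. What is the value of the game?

-6

Row minima: -6, -12 → the inspector's maximin is -6.
Column maxima: 4, 10, 1, -6 → the inspectee's minimax is -6.
They coincide at (day 1, day 4), so the value is -6.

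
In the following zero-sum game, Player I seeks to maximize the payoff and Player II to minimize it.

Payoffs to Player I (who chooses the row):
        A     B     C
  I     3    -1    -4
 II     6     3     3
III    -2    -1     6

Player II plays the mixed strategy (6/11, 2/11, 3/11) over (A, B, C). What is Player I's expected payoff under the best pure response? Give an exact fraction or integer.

I: (3)·(6/11) + (-1)·(2/11) + (-4)·(3/11) = 4/11.
II: (6)·(6/11) + (3)·(2/11) + (3)·(3/11) = 51/11.
III: (-2)·(6/11) + (-1)·(2/11) + (6)·(3/11) = 4/11.
The best pure response is II with expected payoff 51/11.

51/11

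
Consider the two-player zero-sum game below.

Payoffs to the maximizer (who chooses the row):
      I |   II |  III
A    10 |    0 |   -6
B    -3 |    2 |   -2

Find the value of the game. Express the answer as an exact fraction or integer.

-38/17

Column II is strictly dominated by III for the minimizer (it gives the maximizer more in every row).
The remaining 2×2 game on (A, B) × (I, III) has no saddle point. Let the maximizer play A with probability p; indifference gives 10p − 3(1−p) = −6p − 2(1−p), so p = 1/17.
Similarly the minimizer's optimal q on I is 4/17, and the value is 10·(4/17) + (-6)·(13/17) = -38/17.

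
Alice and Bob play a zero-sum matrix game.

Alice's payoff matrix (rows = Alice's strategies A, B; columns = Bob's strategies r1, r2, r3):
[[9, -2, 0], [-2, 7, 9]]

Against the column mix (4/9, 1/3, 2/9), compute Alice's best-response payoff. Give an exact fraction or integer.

31/9

A: (9)·(4/9) + (-2)·(1/3) + (0)·(2/9) = 10/3.
B: (-2)·(4/9) + (7)·(1/3) + (9)·(2/9) = 31/9.
The best pure response is B with expected payoff 31/9.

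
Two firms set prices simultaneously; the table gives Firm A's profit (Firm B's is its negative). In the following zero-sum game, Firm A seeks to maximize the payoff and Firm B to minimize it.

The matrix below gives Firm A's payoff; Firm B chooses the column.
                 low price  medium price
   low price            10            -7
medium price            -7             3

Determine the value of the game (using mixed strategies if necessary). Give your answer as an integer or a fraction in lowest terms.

Row minima are -7 and -7, so Firm A's maximin is -7; column maxima are 10 and 3, so Firm B's minimax is 3. These differ, so the equilibrium is in mixed strategies.
Let Firm A play low price with probability p. Firm B is indifferent when 10p − 7(1−p) = −7p + 3(1−p), giving p = 10/27.
Let Firm B play low price with probability q. Firm A is indifferent when 10q − 7(1−q) = −7q + 3(1−q), giving q = 10/27.
The value is 10·(10/27) + (-7)·(17/27) = -19/27.

-19/27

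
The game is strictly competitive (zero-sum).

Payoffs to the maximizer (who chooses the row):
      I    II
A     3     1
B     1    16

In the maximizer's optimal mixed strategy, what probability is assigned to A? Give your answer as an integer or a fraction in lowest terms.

15/17

Row minima are 1 and 1, so the maximizer's maximin is 1; column maxima are 3 and 16, so the minimizer's minimax is 3. These differ, so the equilibrium is in mixed strategies.
Let the maximizer play A with probability p. The minimizer is indifferent when 3p + (1−p) = p + 16(1−p), giving p = 15/17.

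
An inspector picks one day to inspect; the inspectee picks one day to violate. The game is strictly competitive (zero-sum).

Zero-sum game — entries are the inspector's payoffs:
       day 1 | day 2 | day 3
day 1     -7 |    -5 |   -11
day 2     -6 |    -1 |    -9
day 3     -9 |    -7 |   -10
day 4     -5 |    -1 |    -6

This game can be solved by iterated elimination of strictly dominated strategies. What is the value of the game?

-6

Column day 1 is strictly dominated by day 3 for the inspectee (-11<-7, -9<-6, -10<-9, -6<-5); eliminate day 1.
Column day 2 is strictly dominated by day 3 for the inspectee (-11<-5, -9<-1, -10<-7, -6<-1); eliminate day 2.
Row day 1 is strictly dominated by row day 2 (-9>-11); eliminate day 1.
Row day 2 is strictly dominated by row day 4 (-6>-9); eliminate day 2.
Row day 3 is strictly dominated by row day 4 (-6>-10); eliminate day 3.
Only (day 4, day 3) remains, with payoff -6.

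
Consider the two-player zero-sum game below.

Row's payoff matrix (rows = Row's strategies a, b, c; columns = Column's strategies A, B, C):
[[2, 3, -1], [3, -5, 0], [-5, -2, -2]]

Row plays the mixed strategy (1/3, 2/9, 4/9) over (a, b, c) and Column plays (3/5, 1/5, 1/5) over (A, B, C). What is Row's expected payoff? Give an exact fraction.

-44/45

Against (3/5, 1/5, 1/5), each row's expected payoff is a: 8/5; b: 4/5; c: -19/5.
Taking the (1/3, 2/9, 4/9)-weighted average: (1/3)·(8/5) + (2/9)·(4/5) + (4/9)·(-19/5) = -44/45.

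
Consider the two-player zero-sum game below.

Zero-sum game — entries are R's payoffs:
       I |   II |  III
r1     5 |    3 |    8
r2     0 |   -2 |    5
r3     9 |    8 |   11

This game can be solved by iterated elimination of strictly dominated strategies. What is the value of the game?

8

Row r2 is strictly dominated by row r1 (5>0, 3>-2, 8>5); eliminate r2.
Column III is strictly dominated by I for C (5<8, 9<11); eliminate III.
Row r1 is strictly dominated by row r3 (9>5, 8>3); eliminate r1.
Column I is strictly dominated by II for C (8<9); eliminate I.
Only (r3, II) remains, with payoff 8.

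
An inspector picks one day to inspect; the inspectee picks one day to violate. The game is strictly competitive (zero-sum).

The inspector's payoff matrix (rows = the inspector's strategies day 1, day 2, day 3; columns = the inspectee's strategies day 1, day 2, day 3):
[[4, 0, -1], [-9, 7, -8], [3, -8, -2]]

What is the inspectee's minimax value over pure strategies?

-1

The worst case (largest entry) in each column is day 1: 4, day 2: 7, day 3: -1.
The best (smallest) of these is -1.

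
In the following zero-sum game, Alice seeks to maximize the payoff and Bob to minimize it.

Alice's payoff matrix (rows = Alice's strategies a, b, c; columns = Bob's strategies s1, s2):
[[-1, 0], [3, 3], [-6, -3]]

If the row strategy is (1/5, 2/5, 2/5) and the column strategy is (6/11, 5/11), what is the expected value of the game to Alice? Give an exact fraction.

Against (6/11, 5/11), each row's expected payoff is a: -6/11; b: 3; c: -51/11.
Taking the (1/5, 2/5, 2/5)-weighted average: (1/5)·(-6/11) + (2/5)·(3) + (2/5)·(-51/11) = -42/55.

-42/55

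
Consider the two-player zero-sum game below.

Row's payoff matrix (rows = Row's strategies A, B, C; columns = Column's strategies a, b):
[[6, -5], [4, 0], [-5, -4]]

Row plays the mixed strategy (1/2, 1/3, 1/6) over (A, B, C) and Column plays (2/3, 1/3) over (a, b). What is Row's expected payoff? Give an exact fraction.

23/18

Against (2/3, 1/3), each row's expected payoff is A: 7/3; B: 8/3; C: -14/3.
Taking the (1/2, 1/3, 1/6)-weighted average: (1/2)·(7/3) + (1/3)·(8/3) + (1/6)·(-14/3) = 23/18.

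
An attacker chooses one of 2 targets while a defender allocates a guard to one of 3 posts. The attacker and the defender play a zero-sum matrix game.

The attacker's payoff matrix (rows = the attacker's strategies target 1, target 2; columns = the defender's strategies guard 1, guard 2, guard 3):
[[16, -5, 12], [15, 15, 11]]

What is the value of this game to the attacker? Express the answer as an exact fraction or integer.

235/21

Column guard 1 is strictly dominated by guard 3 for the defender (it gives the attacker more in every row).
The remaining 2×2 game on (target 1, target 2) × (guard 2, guard 3) has no saddle point. Let the attacker play target 1 with probability p; indifference gives −5p + 15(1−p) = 12p + 11(1−p), so p = 4/21.
Similarly the defender's optimal q on guard 2 is 1/21, and the value is -5·(1/21) + (12)·(20/21) = 235/21.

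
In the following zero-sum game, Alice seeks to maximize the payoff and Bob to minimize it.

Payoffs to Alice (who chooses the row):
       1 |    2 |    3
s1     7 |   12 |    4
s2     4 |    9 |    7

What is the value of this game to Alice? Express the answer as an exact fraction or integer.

Column 2 is strictly dominated by 1 for Bob (it gives Alice more in every row).
The remaining 2×2 game on (s1, s2) × (1, 3) has no saddle point. Let Alice play s1 with probability p; indifference gives 7p + 4(1−p) = 4p + 7(1−p), so p = 1/2.
Similarly Bob's optimal q on 1 is 1/2, and the value is 7·(1/2) + (4)·(1/2) = 11/2.

11/2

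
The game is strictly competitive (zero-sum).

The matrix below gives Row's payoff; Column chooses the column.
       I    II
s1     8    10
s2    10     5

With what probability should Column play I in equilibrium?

5/7

Row minima are 8 and 5, so Row's maximin is 8; column maxima are 10 and 10, so Column's minimax is 10. These differ, so the equilibrium is in mixed strategies.
Let Column play I with probability q. Row is indifferent when 8q + 10(1−q) = 10q + 5(1−q), giving q = 5/7.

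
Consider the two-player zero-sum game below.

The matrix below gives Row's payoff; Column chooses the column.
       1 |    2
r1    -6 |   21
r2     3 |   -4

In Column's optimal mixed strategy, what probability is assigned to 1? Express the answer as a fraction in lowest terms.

Row minima are -6 and -4, so Row's maximin is -4; column maxima are 3 and 21, so Column's minimax is 3. These differ, so the equilibrium is in mixed strategies.
Let Column play 1 with probability q. Row is indifferent when −6q + 21(1−q) = 3q − 4(1−q), giving q = 25/34.

25/34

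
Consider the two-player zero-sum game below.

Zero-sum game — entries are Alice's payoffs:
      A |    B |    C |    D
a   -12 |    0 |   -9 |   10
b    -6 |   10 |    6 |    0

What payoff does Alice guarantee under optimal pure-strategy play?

Row minima: -12, -6 → Alice's maximin is -6.
Column maxima: -6, 10, 6, 10 → Bob's minimax is -6.
They coincide at (b, A), so the value is -6.

-6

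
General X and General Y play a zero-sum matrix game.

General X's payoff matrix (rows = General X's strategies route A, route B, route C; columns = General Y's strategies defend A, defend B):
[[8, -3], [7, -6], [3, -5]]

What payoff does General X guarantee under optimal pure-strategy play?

-3

Row minima: -3, -6, -5 → General X's maximin is -3.
Column maxima: 8, -3 → General Y's minimax is -3.
They coincide at (route A, defend B), so the value is -3.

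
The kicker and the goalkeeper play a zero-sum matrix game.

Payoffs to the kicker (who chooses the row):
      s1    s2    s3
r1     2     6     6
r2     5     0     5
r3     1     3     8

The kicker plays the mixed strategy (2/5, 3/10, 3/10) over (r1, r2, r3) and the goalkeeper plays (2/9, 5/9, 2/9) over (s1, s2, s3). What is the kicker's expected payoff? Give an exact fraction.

343/90

Against (2/9, 5/9, 2/9), each row's expected payoff is r1: 46/9; r2: 20/9; r3: 11/3.
Taking the (2/5, 3/10, 3/10)-weighted average: (2/5)·(46/9) + (3/10)·(20/9) + (3/10)·(11/3) = 343/90.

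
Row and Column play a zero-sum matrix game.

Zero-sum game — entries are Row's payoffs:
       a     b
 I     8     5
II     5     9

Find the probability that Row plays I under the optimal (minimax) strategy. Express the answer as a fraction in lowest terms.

4/7

Row minima are 5 and 5, so Row's maximin is 5; column maxima are 8 and 9, so Column's minimax is 8. These differ, so the equilibrium is in mixed strategies.
Let Row play I with probability p. Column is indifferent when 8p + 5(1−p) = 5p + 9(1−p), giving p = 4/7.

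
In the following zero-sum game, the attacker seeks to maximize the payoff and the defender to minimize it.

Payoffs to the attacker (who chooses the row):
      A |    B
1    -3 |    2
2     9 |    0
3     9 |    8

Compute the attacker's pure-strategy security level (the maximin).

8

The worst-case payoff for each row is 1: -3, 2: 0, 3: 8.
The best of these is 8.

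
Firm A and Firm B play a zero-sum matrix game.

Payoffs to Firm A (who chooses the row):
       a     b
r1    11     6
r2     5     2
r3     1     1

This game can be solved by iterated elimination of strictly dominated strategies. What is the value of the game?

6

Row r2 is strictly dominated by row r1 (11>5, 6>2); eliminate r2.
Row r3 is strictly dominated by row r1 (11>1, 6>1); eliminate r3.
Column a is strictly dominated by b for Firm B (6<11); eliminate a.
Only (r1, b) remains, with payoff 6.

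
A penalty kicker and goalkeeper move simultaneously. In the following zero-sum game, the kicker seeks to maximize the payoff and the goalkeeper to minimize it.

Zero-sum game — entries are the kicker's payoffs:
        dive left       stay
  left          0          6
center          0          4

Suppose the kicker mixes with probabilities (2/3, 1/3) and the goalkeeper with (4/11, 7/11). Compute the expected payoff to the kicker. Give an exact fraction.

Against (4/11, 7/11), each row's expected payoff is left: 42/11; center: 28/11.
Taking the (2/3, 1/3)-weighted average: (2/3)·(42/11) + (1/3)·(28/11) = 112/33.

112/33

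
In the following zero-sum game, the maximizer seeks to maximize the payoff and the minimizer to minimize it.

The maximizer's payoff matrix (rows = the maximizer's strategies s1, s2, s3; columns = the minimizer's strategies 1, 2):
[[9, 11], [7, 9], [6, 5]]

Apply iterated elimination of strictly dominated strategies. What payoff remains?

Row s3 is strictly dominated by row s1 (9>6, 11>5); eliminate s3.
Row s2 is strictly dominated by row s1 (9>7, 11>9); eliminate s2.
Column 2 is strictly dominated by 1 for the minimizer (9<11); eliminate 2.
Only (s1, 1) remains, with payoff 9.

9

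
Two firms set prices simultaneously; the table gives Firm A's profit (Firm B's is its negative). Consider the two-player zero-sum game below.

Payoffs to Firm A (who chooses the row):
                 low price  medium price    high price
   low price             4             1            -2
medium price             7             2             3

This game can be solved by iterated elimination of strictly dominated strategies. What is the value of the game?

Row low price is strictly dominated by row medium price (7>4, 2>1, 3>-2); eliminate low price.
Column high price is strictly dominated by medium price for Firm B (2<3); eliminate high price.
Column low price is strictly dominated by medium price for Firm B (2<7); eliminate low price.
Only (medium price, medium price) remains, with payoff 2.

2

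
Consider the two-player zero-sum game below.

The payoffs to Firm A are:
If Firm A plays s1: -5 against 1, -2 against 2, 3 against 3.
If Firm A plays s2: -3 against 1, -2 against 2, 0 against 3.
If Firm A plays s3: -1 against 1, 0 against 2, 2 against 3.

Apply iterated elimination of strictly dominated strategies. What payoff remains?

Column 2 is strictly dominated by 1 for Firm B (-5<-2, -3<-2, -1<0); eliminate 2.
Column 3 is strictly dominated by 1 for Firm B (-5<3, -3<0, -1<2); eliminate 3.
Row s1 is strictly dominated by row s2 (-3>-5); eliminate s1.
Row s2 is strictly dominated by row s3 (-1>-3); eliminate s2.
Only (s3, 1) remains, with payoff -1.

-1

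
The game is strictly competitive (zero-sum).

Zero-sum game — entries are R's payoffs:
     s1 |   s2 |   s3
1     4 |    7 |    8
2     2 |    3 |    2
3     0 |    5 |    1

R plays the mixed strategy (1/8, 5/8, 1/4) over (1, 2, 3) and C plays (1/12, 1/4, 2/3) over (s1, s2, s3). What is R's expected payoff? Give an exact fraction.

Against (1/12, 1/4, 2/3), each row's expected payoff is 1: 89/12; 2: 9/4; 3: 23/12.
Taking the (1/8, 5/8, 1/4)-weighted average: (1/8)·(89/12) + (5/8)·(9/4) + (1/4)·(23/12) = 45/16.

45/16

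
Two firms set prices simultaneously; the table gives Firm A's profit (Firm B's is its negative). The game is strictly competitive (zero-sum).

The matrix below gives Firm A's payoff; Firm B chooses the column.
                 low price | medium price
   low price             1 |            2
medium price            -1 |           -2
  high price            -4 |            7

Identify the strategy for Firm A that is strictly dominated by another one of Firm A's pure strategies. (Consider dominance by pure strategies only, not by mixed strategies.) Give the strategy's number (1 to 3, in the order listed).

2

Compare medium price with low price: 1 > -1, 2 > -2.
So low price strictly dominates medium price for Firm A; medium price is strictly dominated.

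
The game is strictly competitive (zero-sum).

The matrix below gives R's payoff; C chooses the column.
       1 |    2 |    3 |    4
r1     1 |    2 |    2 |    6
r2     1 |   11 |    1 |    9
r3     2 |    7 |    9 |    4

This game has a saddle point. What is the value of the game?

2

Row minima: 1, 1, 2 → R's maximin is 2.
Column maxima: 2, 11, 9, 9 → C's minimax is 2.
They coincide at (r3, 1), so the value is 2.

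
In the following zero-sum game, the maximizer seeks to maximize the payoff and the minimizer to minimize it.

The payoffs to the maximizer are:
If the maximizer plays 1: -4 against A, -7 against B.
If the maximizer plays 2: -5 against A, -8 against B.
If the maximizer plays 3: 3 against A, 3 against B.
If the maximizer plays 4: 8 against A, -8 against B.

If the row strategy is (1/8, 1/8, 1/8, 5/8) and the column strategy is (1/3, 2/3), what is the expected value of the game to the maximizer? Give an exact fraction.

Against (1/3, 2/3), each row's expected payoff is 1: -6; 2: -7; 3: 3; 4: -8/3.
Taking the (1/8, 1/8, 1/8, 5/8)-weighted average: (1/8)·(-6) + (1/8)·(-7) + (1/8)·(3) + (5/8)·(-8/3) = -35/12.

-35/12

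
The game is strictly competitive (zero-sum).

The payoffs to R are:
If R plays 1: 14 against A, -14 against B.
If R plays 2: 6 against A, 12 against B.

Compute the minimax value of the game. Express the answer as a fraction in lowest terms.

126/17

Row minima are -14 and 6, so R's maximin is 6; column maxima are 14 and 12, so C's minimax is 12. These differ, so the equilibrium is in mixed strategies.
Let R play 1 with probability p. C is indifferent when 14p + 6(1−p) = −14p + 12(1−p), giving p = 3/17.
Let C play A with probability q. R is indifferent when 14q − 14(1−q) = 6q + 12(1−q), giving q = 13/17.
The value is 14·(13/17) + (-14)·(4/17) = 126/17.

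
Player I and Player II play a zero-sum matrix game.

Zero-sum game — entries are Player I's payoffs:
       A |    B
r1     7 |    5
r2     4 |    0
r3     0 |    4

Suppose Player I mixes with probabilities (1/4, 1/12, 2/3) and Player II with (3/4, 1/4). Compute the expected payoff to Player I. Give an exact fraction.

Against (3/4, 1/4), each row's expected payoff is r1: 13/2; r2: 3; r3: 1.
Taking the (1/4, 1/12, 2/3)-weighted average: (1/4)·(13/2) + (1/12)·(3) + (2/3)·(1) = 61/24.

61/24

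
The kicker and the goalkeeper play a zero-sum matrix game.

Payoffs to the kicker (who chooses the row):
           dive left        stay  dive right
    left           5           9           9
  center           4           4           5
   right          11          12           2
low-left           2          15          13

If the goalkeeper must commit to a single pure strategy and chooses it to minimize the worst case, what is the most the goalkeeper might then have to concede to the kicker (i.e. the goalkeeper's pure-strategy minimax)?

The worst case (largest entry) in each column is dive left: 11, stay: 15, dive right: 13.
The best (smallest) of these is 11.

11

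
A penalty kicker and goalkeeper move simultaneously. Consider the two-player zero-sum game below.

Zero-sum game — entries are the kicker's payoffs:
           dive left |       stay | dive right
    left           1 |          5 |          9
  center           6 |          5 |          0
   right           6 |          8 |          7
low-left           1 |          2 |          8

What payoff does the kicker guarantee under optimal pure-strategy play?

Row minima: 1, 0, 6, 1 → the kicker's maximin is 6.
Column maxima: 6, 8, 9 → the goalkeeper's minimax is 6.
They coincide at (right, dive left), so the value is 6.

6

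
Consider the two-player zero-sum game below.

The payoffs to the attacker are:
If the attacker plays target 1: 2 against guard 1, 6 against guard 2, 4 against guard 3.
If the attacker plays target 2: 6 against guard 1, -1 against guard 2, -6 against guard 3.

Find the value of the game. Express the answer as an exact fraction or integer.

18/7

Column guard 2 is strictly dominated by guard 3 for the defender (it gives the attacker more in every row).
The remaining 2×2 game on (target 1, target 2) × (guard 1, guard 3) has no saddle point. Let the attacker play target 1 with probability p; indifference gives 2p + 6(1−p) = 4p − 6(1−p), so p = 6/7.
Similarly the defender's optimal q on guard 1 is 5/7, and the value is 2·(5/7) + (4)·(2/7) = 18/7.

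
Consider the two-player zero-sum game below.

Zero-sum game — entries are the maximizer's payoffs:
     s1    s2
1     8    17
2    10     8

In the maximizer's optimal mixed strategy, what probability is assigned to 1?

2/11

Row minima are 8 and 8, so the maximizer's maximin is 8; column maxima are 10 and 17, so the minimizer's minimax is 10. These differ, so the equilibrium is in mixed strategies.
Let the maximizer play 1 with probability p. The minimizer is indifferent when 8p + 10(1−p) = 17p + 8(1−p), giving p = 2/11.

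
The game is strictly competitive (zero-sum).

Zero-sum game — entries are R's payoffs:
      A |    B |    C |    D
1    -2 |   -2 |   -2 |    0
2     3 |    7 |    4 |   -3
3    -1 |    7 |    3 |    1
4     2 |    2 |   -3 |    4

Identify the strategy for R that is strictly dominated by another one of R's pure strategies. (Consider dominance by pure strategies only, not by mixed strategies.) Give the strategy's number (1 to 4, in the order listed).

1

Compare 1 with 3: -1 > -2, 7 > -2, 3 > -2, 1 > 0.
So 3 strictly dominates 1 for R; 1 is strictly dominated.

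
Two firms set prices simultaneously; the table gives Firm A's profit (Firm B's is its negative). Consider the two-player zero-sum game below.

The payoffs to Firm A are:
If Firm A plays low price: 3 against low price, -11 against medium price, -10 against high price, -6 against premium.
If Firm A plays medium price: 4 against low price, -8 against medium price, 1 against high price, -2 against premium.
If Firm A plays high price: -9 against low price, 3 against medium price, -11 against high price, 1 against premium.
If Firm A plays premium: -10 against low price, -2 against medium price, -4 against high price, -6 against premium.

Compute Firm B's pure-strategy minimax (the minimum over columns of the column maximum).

1

The worst case (largest entry) in each column is low price: 4, medium price: 3, high price: 1, premium: 1.
The best (smallest) of these is 1.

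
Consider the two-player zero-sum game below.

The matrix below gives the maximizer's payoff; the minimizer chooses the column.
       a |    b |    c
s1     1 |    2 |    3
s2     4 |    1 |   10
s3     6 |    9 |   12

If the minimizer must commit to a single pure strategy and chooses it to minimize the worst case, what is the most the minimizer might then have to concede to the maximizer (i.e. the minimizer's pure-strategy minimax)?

6

The worst case (largest entry) in each column is a: 6, b: 9, c: 12.
The best (smallest) of these is 6.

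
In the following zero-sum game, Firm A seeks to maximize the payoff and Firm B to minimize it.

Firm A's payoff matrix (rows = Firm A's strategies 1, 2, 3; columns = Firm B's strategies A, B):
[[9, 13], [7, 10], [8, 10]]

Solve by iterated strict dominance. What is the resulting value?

9

Column B is strictly dominated by A for Firm B (9<13, 7<10, 8<10); eliminate B.
Row 2 is strictly dominated by row 1 (9>7); eliminate 2.
Row 3 is strictly dominated by row 1 (9>8); eliminate 3.
Only (1, A) remains, with payoff 9.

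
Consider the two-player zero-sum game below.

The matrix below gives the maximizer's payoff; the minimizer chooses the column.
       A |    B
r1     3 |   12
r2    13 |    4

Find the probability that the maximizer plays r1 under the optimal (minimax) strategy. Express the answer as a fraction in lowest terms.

Row minima are 3 and 4, so the maximizer's maximin is 4; column maxima are 13 and 12, so the minimizer's minimax is 12. These differ, so the equilibrium is in mixed strategies.
Let the maximizer play r1 with probability p. The minimizer is indifferent when 3p + 13(1−p) = 12p + 4(1−p), giving p = 1/2.

1/2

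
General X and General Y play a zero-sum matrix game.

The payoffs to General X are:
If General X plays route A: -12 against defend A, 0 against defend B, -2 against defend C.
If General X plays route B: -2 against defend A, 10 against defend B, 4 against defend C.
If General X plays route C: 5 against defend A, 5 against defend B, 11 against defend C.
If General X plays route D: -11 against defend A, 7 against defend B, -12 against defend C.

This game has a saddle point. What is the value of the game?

5

Row minima: -12, -2, 5, -12 → General X's maximin is 5.
Column maxima: 5, 10, 11 → General Y's minimax is 5.
They coincide at (route C, defend A), so the value is 5.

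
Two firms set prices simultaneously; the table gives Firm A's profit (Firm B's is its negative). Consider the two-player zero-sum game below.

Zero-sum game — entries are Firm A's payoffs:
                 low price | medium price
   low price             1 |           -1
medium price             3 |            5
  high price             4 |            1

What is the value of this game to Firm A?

17/5

Row low price is strictly dominated by row medium price, so Firm A never plays it.
The remaining 2×2 game on (medium price, high price) × (low price, medium price) has no saddle point. Let Firm A play medium price with probability p; indifference gives 3p + 4(1−p) = 5p + (1−p), so p = 3/5.
Similarly Firm B's optimal q on low price is 4/5, and the value is 3·(4/5) + (5)·(1/5) = 17/5.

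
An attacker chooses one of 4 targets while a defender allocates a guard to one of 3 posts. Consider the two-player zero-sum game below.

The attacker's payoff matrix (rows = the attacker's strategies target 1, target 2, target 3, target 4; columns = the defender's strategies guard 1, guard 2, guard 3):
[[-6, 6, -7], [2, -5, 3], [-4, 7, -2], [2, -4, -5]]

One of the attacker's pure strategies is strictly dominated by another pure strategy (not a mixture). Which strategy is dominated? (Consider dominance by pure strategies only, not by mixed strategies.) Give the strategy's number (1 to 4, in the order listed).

Compare target 1 with target 3: -4 > -6, 7 > 6, -2 > -7.
So target 3 strictly dominates target 1 for the attacker; target 1 is strictly dominated.

1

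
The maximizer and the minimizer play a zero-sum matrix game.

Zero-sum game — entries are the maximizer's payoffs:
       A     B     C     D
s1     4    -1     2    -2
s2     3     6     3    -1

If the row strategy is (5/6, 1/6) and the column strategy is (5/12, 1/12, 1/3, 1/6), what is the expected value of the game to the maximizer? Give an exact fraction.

Against (5/12, 1/12, 1/3, 1/6), each row's expected payoff is s1: 23/12; s2: 31/12.
Taking the (5/6, 1/6)-weighted average: (5/6)·(23/12) + (1/6)·(31/12) = 73/36.

73/36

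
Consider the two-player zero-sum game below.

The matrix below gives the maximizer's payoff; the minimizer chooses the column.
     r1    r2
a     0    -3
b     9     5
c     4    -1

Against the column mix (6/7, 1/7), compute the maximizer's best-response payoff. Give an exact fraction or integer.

59/7

a: (0)·(6/7) + (-3)·(1/7) = -3/7.
b: (9)·(6/7) + (5)·(1/7) = 59/7.
c: (4)·(6/7) + (-1)·(1/7) = 23/7.
The best pure response is b with expected payoff 59/7.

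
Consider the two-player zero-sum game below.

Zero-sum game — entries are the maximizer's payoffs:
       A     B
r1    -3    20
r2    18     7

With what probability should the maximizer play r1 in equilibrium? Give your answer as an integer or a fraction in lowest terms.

Row minima are -3 and 7, so the maximizer's maximin is 7; column maxima are 18 and 20, so the minimizer's minimax is 18. These differ, so the equilibrium is in mixed strategies.
Let the maximizer play r1 with probability p. The minimizer is indifferent when −3p + 18(1−p) = 20p + 7(1−p), giving p = 11/34.

11/34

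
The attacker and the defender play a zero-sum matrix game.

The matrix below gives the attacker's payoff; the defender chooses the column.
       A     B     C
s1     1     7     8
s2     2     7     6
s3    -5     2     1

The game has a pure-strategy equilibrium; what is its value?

2

Row minima: 1, 2, -5 → the attacker's maximin is 2.
Column maxima: 2, 7, 8 → the defender's minimax is 2.
They coincide at (s2, A), so the value is 2.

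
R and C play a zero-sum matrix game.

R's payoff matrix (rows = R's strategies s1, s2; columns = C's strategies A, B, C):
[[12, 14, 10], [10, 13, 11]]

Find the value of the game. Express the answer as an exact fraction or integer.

32/3

Column B is strictly dominated by C for C (it gives R more in every row).
The remaining 2×2 game on (s1, s2) × (A, C) has no saddle point. Let R play s1 with probability p; indifference gives 12p + 10(1−p) = 10p + 11(1−p), so p = 1/3.
Similarly C's optimal q on A is 1/3, and the value is 12·(1/3) + (10)·(2/3) = 32/3.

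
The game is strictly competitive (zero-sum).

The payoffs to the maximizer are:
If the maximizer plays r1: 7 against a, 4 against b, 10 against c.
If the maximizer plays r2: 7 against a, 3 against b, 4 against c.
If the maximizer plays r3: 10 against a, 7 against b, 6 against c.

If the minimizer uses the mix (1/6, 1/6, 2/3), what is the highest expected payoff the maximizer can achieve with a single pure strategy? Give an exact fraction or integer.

17/2

r1: (7)·(1/6) + (4)·(1/6) + (10)·(2/3) = 17/2.
r2: (7)·(1/6) + (3)·(1/6) + (4)·(2/3) = 13/3.
r3: (10)·(1/6) + (7)·(1/6) + (6)·(2/3) = 41/6.
The best pure response is r1 with expected payoff 17/2.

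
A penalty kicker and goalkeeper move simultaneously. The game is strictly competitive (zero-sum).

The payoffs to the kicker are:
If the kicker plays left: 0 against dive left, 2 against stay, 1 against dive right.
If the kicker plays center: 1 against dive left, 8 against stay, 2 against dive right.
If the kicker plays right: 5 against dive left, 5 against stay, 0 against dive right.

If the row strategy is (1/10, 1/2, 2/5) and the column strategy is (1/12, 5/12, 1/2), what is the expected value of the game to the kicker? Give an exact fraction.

401/120

Against (1/12, 5/12, 1/2), each row's expected payoff is left: 4/3; center: 53/12; right: 5/2.
Taking the (1/10, 1/2, 2/5)-weighted average: (1/10)·(4/3) + (1/2)·(53/12) + (2/5)·(5/2) = 401/120.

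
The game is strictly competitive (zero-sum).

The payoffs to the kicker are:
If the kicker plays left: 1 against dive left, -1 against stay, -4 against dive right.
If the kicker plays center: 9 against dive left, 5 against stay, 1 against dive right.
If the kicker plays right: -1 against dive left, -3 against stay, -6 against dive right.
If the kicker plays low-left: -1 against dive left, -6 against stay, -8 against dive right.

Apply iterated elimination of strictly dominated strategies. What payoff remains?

Row left is strictly dominated by row center (9>1, 5>-1, 1>-4); eliminate left.
Row right is strictly dominated by row center (9>-1, 5>-3, 1>-6); eliminate right.
Row low-left is strictly dominated by row center (9>-1, 5>-6, 1>-8); eliminate low-left.
Column stay is strictly dominated by dive right for the goalkeeper (1<5); eliminate stay.
Column dive left is strictly dominated by dive right for the goalkeeper (1<9); eliminate dive left.
Only (center, dive right) remains, with payoff 1.

1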